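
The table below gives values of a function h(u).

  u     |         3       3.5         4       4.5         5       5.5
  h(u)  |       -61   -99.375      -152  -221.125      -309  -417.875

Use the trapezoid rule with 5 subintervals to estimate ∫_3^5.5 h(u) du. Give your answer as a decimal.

Δu = 0.5.
T_5 = (0.5/2)·[(-61) + 2·(-99.375) + 2·(-152) + 2·(-221.125) + 2·(-309) + (-417.875)] = -510.46875.

-510.46875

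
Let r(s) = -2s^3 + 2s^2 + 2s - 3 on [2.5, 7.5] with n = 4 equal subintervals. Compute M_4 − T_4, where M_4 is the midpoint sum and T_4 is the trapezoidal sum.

M_4 = -1238.4375.
T_4 = -1293.125.
M_4 − T_4 = 54.6875.

54.6875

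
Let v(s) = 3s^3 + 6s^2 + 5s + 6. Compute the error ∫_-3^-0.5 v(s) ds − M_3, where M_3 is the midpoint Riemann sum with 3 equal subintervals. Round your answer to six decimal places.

Exact integral: ∫_-3^-0.5 v(s) ds = -13.828125.
M_3 ≈ -12.41753472.
Error ≈ -13.828125 − (-12.41753472) ≈ -1.410590.

-1.410590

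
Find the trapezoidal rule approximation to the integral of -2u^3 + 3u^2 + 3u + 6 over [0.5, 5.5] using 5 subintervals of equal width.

Δu = (5.5 − 0.5)/5 = 1.
f(0.5) = 8, f(1.5) = 10.5, f(2.5) = 1, f(3.5) = -32.5, f(4.5) = -102, f(5.5) = -219.5.
T_5 = (Δu/2)·[f(u_0) + 2f(u_1) + ... + 2f(u_{4}) + f(u_5)].
Sum = -228.75.

-228.75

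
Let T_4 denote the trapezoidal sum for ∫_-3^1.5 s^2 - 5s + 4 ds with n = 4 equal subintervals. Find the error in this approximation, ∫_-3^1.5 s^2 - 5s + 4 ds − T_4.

-0.94921875

Exact integral: ∫_-3^1.5 f(s) ds = 45.
T_4 = 45.94921875.
Error = 45 − 45.94921875 = -0.94921875.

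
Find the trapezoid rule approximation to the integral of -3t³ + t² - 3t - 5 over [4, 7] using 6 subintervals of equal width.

-1586.3125

Δt = (7 − 4)/6 = 0.5.
f(4) = -193, f(4.5) = -271.625, f(5) = -370, f(5.5) = -490.375, f(6) = -635, f(6.5) = -806.125, f(7) = -1006.
T_6 = (Δt/2)·[f(t_0) + 2f(t_1) + ... + 2f(t_{5}) + f(t_6)].
Sum = -1586.3125.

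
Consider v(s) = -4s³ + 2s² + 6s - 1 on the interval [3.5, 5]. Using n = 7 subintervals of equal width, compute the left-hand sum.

Δs = (5 − 3.5)/7 = 3/14.
Left endpoints: 3.5, 26/7, 55/14, 29/7, 61/14, 32/7, 67/14.
v(3.5) = -127, v(26/7) = -53539/343, v(55/14) = -64858/343, v(29/7) = -77599/343, v(61/14) = -91843/343, v(32/7) = -107671/343, v(67/14) = -125164/343.
Sum = Δs · [v(3.5) + v(26/7) + v(55/14) + ...].
Sum = -352.5.

-352.5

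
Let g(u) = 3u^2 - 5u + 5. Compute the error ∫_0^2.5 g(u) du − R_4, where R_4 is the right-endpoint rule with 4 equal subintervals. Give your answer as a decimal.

-2.44140625

Exact integral: ∫_0^2.5 g(u) du = 12.5.
R_4 = 14.94140625.
Error = 12.5 − 14.94140625 = -2.44140625.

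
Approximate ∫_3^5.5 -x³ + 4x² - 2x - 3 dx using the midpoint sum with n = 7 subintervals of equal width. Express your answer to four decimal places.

-51.1998

Δx = (5.5 − 3)/7 = 5/14.
Midpoints: 89/28, 99/28, 109/28, 4.25, 129/28, 139/28, 149/28.
f(89/28) = -23225/21952, f(99/28) = -93675/21952, f(109/28) = -201125/21952, f(4.25) = -16.015625, f(129/28) = -551025/21952, f(139/28) = -805475/21952, f(149/28) = -1120925/21952.
Sum = Δx · [f(89/28) + f(99/28) + f(109/28) + ...].
Sum ≈ -51.1998.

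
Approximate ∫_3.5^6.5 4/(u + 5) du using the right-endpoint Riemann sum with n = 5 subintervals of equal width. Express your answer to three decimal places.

1.173

Δu = (6.5 − 3.5)/5 = 0.6.
Right endpoints: 4.1, 4.7, 5.3, 5.9, 6.5.
f(4.1) = 40/91, f(4.7) = 40/97, f(5.3) = 40/103, f(5.9) = 40/109, f(6.5) = 8/23.
Sum = Δu · [f(4.1) + f(4.7) + f(5.3) + f(5.9) + f(6.5)].
Sum ≈ 1.173.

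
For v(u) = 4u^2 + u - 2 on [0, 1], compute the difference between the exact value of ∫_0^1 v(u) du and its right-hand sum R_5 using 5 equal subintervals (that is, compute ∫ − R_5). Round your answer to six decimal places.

-0.526667

Exact integral: ∫_0^1 v(u) du ≈ -0.16666667.
R_5 = 0.36.
Error ≈ -0.16666667 − 0.36 ≈ -0.526667.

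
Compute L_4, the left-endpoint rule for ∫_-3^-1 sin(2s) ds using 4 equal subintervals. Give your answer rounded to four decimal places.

Δs = (-1 − (-3))/4 = 0.5.
Left endpoints: -3, -2.5, -2, -1.5.
f(-3) ≈ 0.2794, f(-2.5) ≈ 0.9589, f(-2) ≈ 0.7568, f(-1.5) ≈ -0.1411.
Sum = Δs · [f(-3) + f(-2.5) + f(-2) + f(-1.5)].
Sum ≈ 0.9270.

0.9270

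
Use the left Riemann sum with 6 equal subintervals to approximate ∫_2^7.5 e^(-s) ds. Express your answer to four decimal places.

0.2059

Δs = (7.5 − 2)/6 = 11/12.
Left endpoints: 2, 35/12, 23/6, 4.75, 17/3, 79/12.
f(2) ≈ 0.1353, f(35/12) ≈ 0.0541, f(23/6) ≈ 0.0216, f(4.75) ≈ 0.0087, f(17/3) ≈ 0.0035, f(79/12) ≈ 0.0014.
Sum = Δs · [f(2) + f(35/12) + f(23/6) + ...].
Sum ≈ 0.2059.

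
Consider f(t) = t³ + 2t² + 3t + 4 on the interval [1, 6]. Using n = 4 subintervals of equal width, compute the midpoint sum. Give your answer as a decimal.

Δt = (6 − 1)/4 = 1.25.
Midpoints: 1.625, 2.875, 4.125, 5.375.
f(1.625) = 9445/512, f(2.875) = 27095/512, f(4.125) = 61745/512, f(5.375) = 119395/512.
Sum = Δt · [f(1.625) + f(2.875) + f(4.125) + f(5.375)].
Sum = 531.4453125.

531.4453125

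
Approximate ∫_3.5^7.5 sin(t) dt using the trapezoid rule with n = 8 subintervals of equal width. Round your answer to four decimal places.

-1.2562

Δt = (7.5 − 3.5)/8 = 0.5.
f(3.5) ≈ -0.3508, f(4) ≈ -0.7568, f(4.5) ≈ -0.9775, f(5) ≈ -0.9589, f(5.5) ≈ -0.7055, f(6) ≈ -0.2794, f(6.5) ≈ 0.2151, f(7) ≈ 0.6570, f(7.5) ≈ 0.9380.
T_8 = (Δt/2)·[f(t_0) + 2f(t_1) + ... + 2f(t_{7}) + f(t_8)].
Sum ≈ -1.2562.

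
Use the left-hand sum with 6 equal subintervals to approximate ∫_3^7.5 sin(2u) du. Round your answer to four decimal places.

Δu = (7.5 − 3)/6 = 0.75.
Left endpoints: 3, 3.75, 4.5, 5.25, 6, 6.75.
f(3) ≈ -0.2794, f(3.75) ≈ 0.9380, f(4.5) ≈ 0.4121, f(5.25) ≈ -0.8797, f(6) ≈ -0.5366, f(6.75) ≈ 0.8038.
Sum = Δu · [f(3) + f(3.75) + f(4.5) + ...].
Sum ≈ 0.3437.

0.3437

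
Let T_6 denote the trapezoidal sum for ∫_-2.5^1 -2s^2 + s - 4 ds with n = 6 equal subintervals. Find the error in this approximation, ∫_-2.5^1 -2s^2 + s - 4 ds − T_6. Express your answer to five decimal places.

Exact integral: ∫_-2.5^1 f(s) ds ≈ -27.7083333.
T_6 ≈ -28.1053241.
Error ≈ -27.7083333 − (-28.1053241) ≈ 0.39699.

0.39699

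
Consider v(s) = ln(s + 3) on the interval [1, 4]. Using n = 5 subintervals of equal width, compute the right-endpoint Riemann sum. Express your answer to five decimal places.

5.24087

Δs = (4 − 1)/5 = 0.6.
Right endpoints: 1.6, 2.2, 2.8, 3.4, 4.
v(1.6) ≈ 1.52606, v(2.2) ≈ 1.64866, v(2.8) ≈ 1.75786, v(3.4) ≈ 1.85630, v(4) ≈ 1.94591.
Sum = Δs · [v(1.6) + v(2.2) + v(2.8) + v(3.4) + v(4)].
Sum ≈ 5.24087.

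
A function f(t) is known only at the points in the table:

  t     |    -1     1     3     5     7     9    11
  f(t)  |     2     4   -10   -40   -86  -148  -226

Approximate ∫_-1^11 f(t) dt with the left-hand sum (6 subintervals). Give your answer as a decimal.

-556

Δt = 2.
Sum = 2·[2 + 4 + (-10) + (-40) + (-86) + (-148)] = -556.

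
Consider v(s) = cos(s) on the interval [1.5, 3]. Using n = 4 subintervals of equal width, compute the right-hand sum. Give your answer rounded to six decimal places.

-1.045203

Δs = (3 − 1.5)/4 = 0.375.
Right endpoints: 1.875, 2.25, 2.625, 3.
v(1.875) ≈ -0.299534, v(2.25) ≈ -0.628174, v(2.625) ≈ -0.869507, v(3) ≈ -0.989992.
Sum = Δs · [v(1.875) + v(2.25) + v(2.625) + v(3)].
Sum ≈ -1.045203.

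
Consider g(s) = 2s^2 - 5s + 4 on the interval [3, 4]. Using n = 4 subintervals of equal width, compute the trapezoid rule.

11.1875

Δs = (4 − 3)/4 = 0.25.
g(3) = 7, g(3.25) = 8.875, g(3.5) = 11, g(3.75) = 13.375, g(4) = 16.
T_4 = (Δs/2)·[g(s_0) + 2g(s_1) + 2g(s_2) + 2g(s_3) + g(s_4)].
Sum = 11.1875.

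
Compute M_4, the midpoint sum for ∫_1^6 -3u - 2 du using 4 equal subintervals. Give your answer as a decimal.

Δu = (6 − 1)/4 = 1.25.
Midpoints: 1.625, 2.875, 4.125, 5.375.
f(1.625) = -6.875, f(2.875) = -10.625, f(4.125) = -14.375, f(5.375) = -18.125.
Sum = Δu · [f(1.625) + f(2.875) + f(4.125) + f(5.375)].
Sum = -62.5.

-62.5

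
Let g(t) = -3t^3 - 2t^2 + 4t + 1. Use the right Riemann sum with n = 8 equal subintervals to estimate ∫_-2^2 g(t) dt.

-15

Δt = (2 − (-2))/8 = 0.5.
Right endpoints: -1.5, -1, -0.5, 0, 0.5, 1, 1.5, 2.
g(-1.5) = 0.625, g(-1) = -2, g(-0.5) = -1.125, g(0) = 1, g(0.5) = 2.125, g(1) = 0, g(1.5) = -7.625, g(2) = -23.
Sum = Δt · [g(-1.5) + g(-1) + g(-0.5) + ...].
Sum = -15.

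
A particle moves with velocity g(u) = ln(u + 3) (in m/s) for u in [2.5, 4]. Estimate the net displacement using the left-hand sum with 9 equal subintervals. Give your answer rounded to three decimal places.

Δu = (4 − 2.5)/9 = 1/6.
Left endpoints: 2.5, 8/3, 17/6, 3, 19/6, 10/3, 3.5, 11/3, 23/6.
g(2.5) ≈ 1.705, g(8/3) ≈ 1.735, g(17/6) ≈ 1.764, g(3) ≈ 1.792, g(19/6) ≈ 1.819, g(10/3) ≈ 1.846, g(3.5) ≈ 1.872, g(11/3) ≈ 1.897, g(23/6) ≈ 1.922.
Sum = Δu · [g(2.5) + g(8/3) + g(17/6) + ...].
Sum ≈ 2.725.

2.725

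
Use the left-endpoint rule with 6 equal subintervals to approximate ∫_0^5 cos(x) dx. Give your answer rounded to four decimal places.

-0.6043

Δx = (5 − 0)/6 = 5/6.
Left endpoints: 0, 5/6, 5/3, 2.5, 10/3, 25/6.
f(0) ≈ 1.0000, f(5/6) ≈ 0.6724, f(5/3) ≈ -0.0957, f(2.5) ≈ -0.8011, f(10/3) ≈ -0.9817, f(25/6) ≈ -0.5190.
Sum = Δx · [f(0) + f(5/6) + f(5/3) + ...].
Sum ≈ -0.6043.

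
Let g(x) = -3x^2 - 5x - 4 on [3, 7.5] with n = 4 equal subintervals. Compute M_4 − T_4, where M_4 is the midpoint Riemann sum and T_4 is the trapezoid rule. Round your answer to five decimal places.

4.27148

M_4 ≈ -529.5761719.
T_4 = -533.84765625.
M_4 − T_4 ≈ 4.27148.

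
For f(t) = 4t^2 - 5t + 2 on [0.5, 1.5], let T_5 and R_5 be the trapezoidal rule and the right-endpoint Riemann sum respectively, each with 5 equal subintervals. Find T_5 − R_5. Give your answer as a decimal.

-0.3

T_5 = 1.36.
R_5 = 1.66.
T_5 − R_5 = -0.3.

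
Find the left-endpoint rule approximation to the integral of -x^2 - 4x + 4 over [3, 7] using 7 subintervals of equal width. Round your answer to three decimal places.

Δx = (7 − 3)/7 = 4/7.
Left endpoints: 3, 25/7, 29/7, 33/7, 37/7, 41/7, 45/7.
f(3) = -17, f(25/7) = -1129/49, f(29/7) = -1457/49, f(33/7) = -1817/49, f(37/7) = -2209/49, f(41/7) = -2633/49, f(45/7) = -3089/49.
Sum = Δx · [f(3) + f(25/7) + f(29/7) + ...].
Sum ≈ -153.551.

-153.551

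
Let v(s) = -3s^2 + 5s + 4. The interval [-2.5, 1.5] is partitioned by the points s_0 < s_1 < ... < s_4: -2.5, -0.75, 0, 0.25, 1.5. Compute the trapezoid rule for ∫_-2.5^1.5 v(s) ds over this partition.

Subinterval widths: 1.75, 0.75, 0.25, 1.25.
v(-2.5) = -27.25, v(-0.75) = -1.4375, v(0) = 4, v(0.25) = 5.0625, v(1.5) = 4.75.
On each subinterval the trapezoid contributes (Δs_i/2)·[v(s_{i-1}) + v(s_i)].
Sum = -16.875.

-16.875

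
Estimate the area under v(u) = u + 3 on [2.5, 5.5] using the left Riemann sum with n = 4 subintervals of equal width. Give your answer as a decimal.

19.875

Δu = (5.5 − 2.5)/4 = 0.75.
Left endpoints: 2.5, 3.25, 4, 4.75.
v(2.5) = 5.5, v(3.25) = 6.25, v(4) = 7, v(4.75) = 7.75.
Sum = Δu · [v(2.5) + v(3.25) + v(4) + v(4.75)].
Sum = 19.875.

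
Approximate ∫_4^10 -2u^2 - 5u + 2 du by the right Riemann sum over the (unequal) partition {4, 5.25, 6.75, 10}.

-1089.53125

Subinterval widths: 1.25, 1.5, 3.25.
Right endpoints: 5.25, 6.75, 10.
f(5.25) = -79.375, f(6.75) = -122.875, f(10) = -248.
Sum = Σ Δu_i · f(u_i).
Sum = -1089.53125.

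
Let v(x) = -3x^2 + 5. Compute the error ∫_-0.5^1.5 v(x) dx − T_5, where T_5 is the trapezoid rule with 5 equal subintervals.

0.16

Exact integral: ∫_-0.5^1.5 v(x) dx = 6.5.
T_5 = 6.34.
Error = 6.5 − 6.34 = 0.16.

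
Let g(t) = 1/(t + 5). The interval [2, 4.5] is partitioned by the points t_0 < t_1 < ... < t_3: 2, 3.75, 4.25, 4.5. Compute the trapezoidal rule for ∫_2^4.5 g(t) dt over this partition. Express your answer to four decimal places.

Subinterval widths: 1.75, 0.5, 0.25.
g(2) = 1/7, g(3.75) = 4/35, g(4.25) = 4/37, g(4.5) = 2/19.
On each subinterval the trapezoid contributes (Δt_i/2)·[g(t_{i-1}) + g(t_i)].
Sum ≈ 0.3073.

0.3073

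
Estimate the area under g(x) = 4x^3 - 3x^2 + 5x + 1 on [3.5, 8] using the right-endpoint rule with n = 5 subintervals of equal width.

Δx = (8 − 3.5)/5 = 0.9.
Right endpoints: 4.4, 5.3, 6.2, 7.1, 8.
g(4.4) = 305.656, g(5.3) = 538.738, g(6.2) = 869.992, g(7.1) = 1316.914, g(8) = 1897.
Sum = Δx · [g(4.4) + g(5.3) + g(6.2) + g(7.1) + g(8)].
Sum = 4435.47.

4435.47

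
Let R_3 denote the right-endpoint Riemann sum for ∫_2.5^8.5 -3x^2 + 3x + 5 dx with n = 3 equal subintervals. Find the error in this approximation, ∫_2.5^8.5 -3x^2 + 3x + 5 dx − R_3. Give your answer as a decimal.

Exact integral: ∫_2.5^8.5 f(x) dx = -469.5.
R_3 = -661.5.
Error = -469.5 − (-661.5) = 192.

192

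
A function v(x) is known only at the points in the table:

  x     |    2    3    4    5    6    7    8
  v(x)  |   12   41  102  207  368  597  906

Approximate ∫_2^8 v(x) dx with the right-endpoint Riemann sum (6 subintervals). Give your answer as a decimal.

Δx = 1.
Sum = 1·[41 + 102 + 207 + 368 + 597 + 906] = 2221.

2221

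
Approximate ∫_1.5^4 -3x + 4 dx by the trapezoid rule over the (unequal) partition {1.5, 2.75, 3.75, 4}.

Subinterval widths: 1.25, 1, 0.25.
f(1.5) = -0.5, f(2.75) = -4.25, f(3.75) = -7.25, f(4) = -8.
On each subinterval the trapezoid contributes (Δx_i/2)·[f(x_{i-1}) + f(x_i)].
Sum = -10.625.

-10.625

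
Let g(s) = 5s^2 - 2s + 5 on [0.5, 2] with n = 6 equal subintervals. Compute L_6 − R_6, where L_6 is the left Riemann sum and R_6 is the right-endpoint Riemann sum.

L_6 = 14.984375.
R_6 = 18.921875.
L_6 − R_6 = -3.9375.

-3.9375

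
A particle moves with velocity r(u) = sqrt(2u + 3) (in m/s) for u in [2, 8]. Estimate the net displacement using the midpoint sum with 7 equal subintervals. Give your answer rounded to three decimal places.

21.437

Δu = (8 − 2)/7 = 6/7.
Midpoints: 17/7, 23/7, 29/7, 5, 41/7, 47/7, 53/7.
r(17/7) ≈ 2.803, r(23/7) ≈ 3.094, r(29/7) ≈ 3.359, r(5) ≈ 3.606, r(41/7) ≈ 3.836, r(47/7) ≈ 4.053, r(53/7) ≈ 4.259.
Sum = Δu · [r(17/7) + r(23/7) + r(29/7) + ...].
Sum ≈ 21.437.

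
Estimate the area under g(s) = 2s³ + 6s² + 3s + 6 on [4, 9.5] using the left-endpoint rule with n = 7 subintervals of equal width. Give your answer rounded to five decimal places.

Δs = (9.5 − 4)/7 = 11/14.
Left endpoints: 4, 67/14, 39/7, 89/14, 50/7, 111/14, 61/7.
g(4) = 242, g(67/14) = 517231/1372, g(39/7) = 190311/343, g(89/14) = 1072049/1372, g(50/7) = 364408/343, g(111/14) = 1925979/1372, g(61/7) = 621269/343.
Sum = Δs · [g(4) + g(67/14) + g(39/7) + ...].
Sum ≈ 4897.10459.

4897.10459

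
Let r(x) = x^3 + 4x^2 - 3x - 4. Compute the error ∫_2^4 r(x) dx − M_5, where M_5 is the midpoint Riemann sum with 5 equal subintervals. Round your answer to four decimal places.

Exact integral: ∫_2^4 r(x) dx ≈ 108.666667.
M_5 = 108.32.
Error ≈ 108.666667 − 108.32 ≈ 0.3467.

0.3467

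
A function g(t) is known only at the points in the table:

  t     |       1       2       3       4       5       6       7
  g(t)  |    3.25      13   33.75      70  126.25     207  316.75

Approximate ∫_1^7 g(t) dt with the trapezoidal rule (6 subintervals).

610

Δt = 1.
T_6 = (1/2)·[3.25 + 2·13 + 2·33.75 + 2·70 + 2·126.25 + 2·207 + 316.75] = 610.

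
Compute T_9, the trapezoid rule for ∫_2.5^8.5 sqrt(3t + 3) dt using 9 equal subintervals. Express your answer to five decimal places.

Δt = (8.5 − 2.5)/9 = 2/3.
f(2.5) ≈ 3.24037, f(19/6) ≈ 3.53553, f(23/6) ≈ 3.80789, f(4.5) ≈ 4.06202, f(31/6) ≈ 4.30116, f(35/6) ≈ 4.52769, f(6.5) ≈ 4.74342, f(43/6) ≈ 4.94975, f(47/6) ≈ 5.14782, f(8.5) ≈ 5.33854.
T_9 = (Δt/2)·[f(t_0) + 2f(t_1) + ... + 2f(t_{8}) + f(t_9)].
Sum ≈ 26.24315.

26.24315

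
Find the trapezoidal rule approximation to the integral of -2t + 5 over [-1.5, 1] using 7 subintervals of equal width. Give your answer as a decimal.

Δt = (1 − (-1.5))/7 = 5/14.
f(-1.5) = 8, f(-8/7) = 51/7, f(-11/14) = 46/7, f(-3/7) = 41/7, f(-1/14) = 36/7, f(2/7) = 31/7, f(9/14) = 26/7, f(1) = 3.
T_7 = (Δt/2)·[f(t_0) + 2f(t_1) + ... + 2f(t_{6}) + f(t_7)].
Sum = 13.75.

13.75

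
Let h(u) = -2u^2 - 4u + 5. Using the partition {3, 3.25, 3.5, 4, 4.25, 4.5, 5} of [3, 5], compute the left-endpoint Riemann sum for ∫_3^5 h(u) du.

-79.8125

Subinterval widths: 0.25, 0.25, 0.5, 0.25, 0.25, 0.5.
Left endpoints: 3, 3.25, 3.5, 4, 4.25, 4.5.
h(3) = -25, h(3.25) = -29.125, h(3.5) = -33.5, h(4) = -43, h(4.25) = -48.125, h(4.5) = -53.5.
Sum = Σ Δu_i · h(u_i).
Sum = -79.8125.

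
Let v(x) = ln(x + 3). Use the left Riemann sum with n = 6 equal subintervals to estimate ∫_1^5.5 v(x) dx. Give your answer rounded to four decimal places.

Δx = (5.5 − 1)/6 = 0.75.
Left endpoints: 1, 1.75, 2.5, 3.25, 4, 4.75.
v(1) ≈ 1.3863, v(1.75) ≈ 1.5581, v(2.5) ≈ 1.7047, v(3.25) ≈ 1.8326, v(4) ≈ 1.9459, v(4.75) ≈ 2.0477.
Sum = Δx · [v(1) + v(1.75) + v(2.5) + ...].
Sum ≈ 7.8565.

7.8565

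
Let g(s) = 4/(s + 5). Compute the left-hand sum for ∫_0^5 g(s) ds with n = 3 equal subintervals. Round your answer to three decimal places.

Δs = (5 − 0)/3 = 5/3.
Left endpoints: 0, 5/3, 10/3.
g(0) = 0.8, g(5/3) = 0.6, g(10/3) = 0.48.
Sum = Δs · [g(0) + g(5/3) + g(10/3)].
Sum ≈ 3.133.

3.133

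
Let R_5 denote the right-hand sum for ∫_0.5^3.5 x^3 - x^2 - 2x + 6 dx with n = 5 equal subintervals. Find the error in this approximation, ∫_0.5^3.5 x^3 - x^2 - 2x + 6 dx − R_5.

Exact integral: ∫_0.5^3.5 f(x) dx = 29.25.
R_5 = 37.575.
Error = 29.25 − 37.575 = -8.325.

-8.325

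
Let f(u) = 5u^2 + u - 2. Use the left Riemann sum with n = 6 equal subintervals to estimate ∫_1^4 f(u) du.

Δu = (4 − 1)/6 = 0.5.
Left endpoints: 1, 1.5, 2, 2.5, 3, 3.5.
f(1) = 4, f(1.5) = 10.75, f(2) = 20, f(2.5) = 31.75, f(3) = 46, f(3.5) = 62.75.
Sum = Δu · [f(1) + f(1.5) + f(2) + ...].
Sum = 87.625.

87.625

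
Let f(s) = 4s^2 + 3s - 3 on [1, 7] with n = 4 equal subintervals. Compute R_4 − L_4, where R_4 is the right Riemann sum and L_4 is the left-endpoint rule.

R_4 = 676.5.
L_4 = 361.5.
R_4 − L_4 = 315.

315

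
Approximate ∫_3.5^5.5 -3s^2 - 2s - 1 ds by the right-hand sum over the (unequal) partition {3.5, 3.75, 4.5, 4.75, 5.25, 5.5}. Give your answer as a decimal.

Subinterval widths: 0.25, 0.75, 0.25, 0.5, 0.25.
Right endpoints: 3.75, 4.5, 4.75, 5.25, 5.5.
f(3.75) = -50.6875, f(4.5) = -70.75, f(4.75) = -78.1875, f(5.25) = -94.1875, f(5.5) = -102.75.
Sum = Σ Δs_i · f(s_i).
Sum = -158.0625.

-158.0625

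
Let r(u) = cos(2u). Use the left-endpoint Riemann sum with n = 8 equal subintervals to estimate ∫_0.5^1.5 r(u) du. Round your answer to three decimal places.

-0.253

Δu = (1.5 − 0.5)/8 = 0.125.
Left endpoints: 0.5, 0.625, 0.75, 0.875, 1, 1.125, 1.25, 1.375.
r(0.5) ≈ 0.540, r(0.625) ≈ 0.315, r(0.75) ≈ 0.071, r(0.875) ≈ -0.178, r(1) ≈ -0.416, r(1.125) ≈ -0.628, r(1.25) ≈ -0.801, r(1.375) ≈ -0.924.
Sum = Δu · [r(0.5) + r(0.625) + r(0.75) + ...].
Sum ≈ -0.253.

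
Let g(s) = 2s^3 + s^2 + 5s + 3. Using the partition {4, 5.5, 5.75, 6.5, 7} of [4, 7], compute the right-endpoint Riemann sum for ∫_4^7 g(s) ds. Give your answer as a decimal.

1558.2578125

Subinterval widths: 1.5, 0.25, 0.75, 0.5.
Right endpoints: 5.5, 5.75, 6.5, 7.
g(5.5) = 393.5, g(5.75) = 445.03125, g(6.5) = 627, g(7) = 773.
Sum = Σ Δs_i · g(s_i).
Sum = 1558.2578125.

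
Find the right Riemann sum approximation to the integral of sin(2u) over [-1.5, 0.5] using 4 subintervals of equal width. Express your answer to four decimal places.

Δu = (0.5 − (-1.5))/4 = 0.5.
Right endpoints: -1, -0.5, 0, 0.5.
f(-1) ≈ -0.9093, f(-0.5) ≈ -0.8415, f(0) ≈ 0.0000, f(0.5) ≈ 0.8415.
Sum = Δu · [f(-1) + f(-0.5) + f(0) + f(0.5)].
Sum ≈ -0.4546.

-0.4546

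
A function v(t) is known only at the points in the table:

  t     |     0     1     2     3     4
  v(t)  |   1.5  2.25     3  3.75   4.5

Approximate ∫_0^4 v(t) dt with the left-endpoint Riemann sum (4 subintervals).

Δt = 1.
Sum = 1·[1.5 + 2.25 + 3 + 3.75] = 10.5.

10.5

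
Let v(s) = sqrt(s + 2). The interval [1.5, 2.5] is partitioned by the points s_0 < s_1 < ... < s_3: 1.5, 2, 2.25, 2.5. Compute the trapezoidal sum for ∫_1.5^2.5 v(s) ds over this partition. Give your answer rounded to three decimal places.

Subinterval widths: 0.5, 0.25, 0.25.
v(1.5) ≈ 1.871, v(2) ≈ 2.000, v(2.25) ≈ 2.062, v(2.5) ≈ 2.121.
On each subinterval the trapezoid contributes (Δs_i/2)·[v(s_{i-1}) + v(s_i)].
Sum ≈ 1.998.

1.998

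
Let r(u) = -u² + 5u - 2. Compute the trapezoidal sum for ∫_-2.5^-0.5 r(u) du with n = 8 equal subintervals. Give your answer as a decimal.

-24.1875

Δu = (-0.5 − (-2.5))/8 = 0.25.
r(-2.5) = -20.75, r(-2.25) = -18.3125, r(-2) = -16, r(-1.75) = -13.8125, r(-1.5) = -11.75, r(-1.25) = -9.8125, r(-1) = -8, r(-0.75) = -6.3125, r(-0.5) = -4.75.
T_8 = (Δu/2)·[r(u_0) + 2r(u_1) + ... + 2r(u_{7}) + r(u_8)].
Sum = -24.1875.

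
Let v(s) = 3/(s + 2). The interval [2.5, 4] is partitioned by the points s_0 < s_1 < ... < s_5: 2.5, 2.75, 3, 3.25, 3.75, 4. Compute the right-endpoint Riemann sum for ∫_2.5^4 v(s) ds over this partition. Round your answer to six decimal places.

0.836621

Subinterval widths: 0.25, 0.25, 0.25, 0.5, 0.25.
Right endpoints: 2.75, 3, 3.25, 3.75, 4.
v(2.75) = 12/19, v(3) = 0.6, v(3.25) = 4/7, v(3.75) = 12/23, v(4) = 0.5.
Sum = Σ Δs_i · v(s_i).
Sum ≈ 0.836621.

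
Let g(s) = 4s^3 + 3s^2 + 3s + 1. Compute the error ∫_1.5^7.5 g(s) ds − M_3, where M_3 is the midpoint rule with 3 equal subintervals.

114

Exact integral: ∫_1.5^7.5 g(s) ds = 3664.5.
M_3 = 3550.5.
Error = 3664.5 − 3550.5 = 114.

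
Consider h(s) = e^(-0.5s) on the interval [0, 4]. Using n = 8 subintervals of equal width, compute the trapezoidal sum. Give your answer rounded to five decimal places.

Δs = (4 − 0)/8 = 0.5.
h(0) ≈ 1.00000, h(0.5) ≈ 0.77880, h(1) ≈ 0.60653, h(1.5) ≈ 0.47237, h(2) ≈ 0.36788, h(2.5) ≈ 0.28650, h(3) ≈ 0.22313, h(3.5) ≈ 0.17377, h(4) ≈ 0.13534.
T_8 = (Δs/2)·[h(s_0) + 2h(s_1) + ... + 2h(s_{7}) + h(s_8)].
Sum ≈ 1.73833.

1.73833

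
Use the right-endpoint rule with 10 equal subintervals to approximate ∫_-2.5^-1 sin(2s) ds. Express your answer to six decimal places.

0.207160

Δs = (-1 − (-2.5))/10 = 0.15.
Right endpoints: -2.35, -2.2, -2.05, -1.9, -1.75, -1.6, -1.45, -1.3, -1.15, -1.
f(-2.35) ≈ 0.999923, f(-2.2) ≈ 0.951602, f(-2.05) ≈ 0.818277, f(-1.9) ≈ 0.611858, f(-1.75) ≈ 0.350783, f(-1.6) ≈ 0.058374, f(-1.45) ≈ -0.239249, f(-1.3) ≈ -0.515501, f(-1.15) ≈ -0.745705, f(-1) ≈ -0.909297.
Sum = Δs · [f(-2.35) + f(-2.2) + f(-2.05) + ...].
Sum ≈ 0.207160.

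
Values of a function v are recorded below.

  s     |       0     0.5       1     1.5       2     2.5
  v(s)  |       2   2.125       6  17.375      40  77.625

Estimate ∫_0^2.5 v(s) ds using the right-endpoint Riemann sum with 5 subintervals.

71.5625

Δs = 0.5.
Sum = 0.5·[2.125 + 6 + 17.375 + 40 + 77.625] = 71.5625.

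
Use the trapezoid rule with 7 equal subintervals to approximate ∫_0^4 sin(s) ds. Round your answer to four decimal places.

1.6084

Δs = (4 − 0)/7 = 4/7.
f(0) ≈ 0.0000, f(4/7) ≈ 0.5408, f(8/7) ≈ 0.9098, f(12/7) ≈ 0.9897, f(16/7) ≈ 0.7551, f(20/7) ≈ 0.2806, f(24/7) ≈ -0.2831, f(4) ≈ -0.7568.
T_7 = (Δs/2)·[f(s_0) + 2f(s_1) + ... + 2f(s_{6}) + f(s_7)].
Sum ≈ 1.6084.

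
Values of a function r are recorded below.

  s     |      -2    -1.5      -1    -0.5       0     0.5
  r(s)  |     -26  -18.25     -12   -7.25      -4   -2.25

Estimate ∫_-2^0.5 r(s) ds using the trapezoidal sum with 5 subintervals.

Δs = 0.5.
T_5 = (0.5/2)·[(-26) + 2·(-18.25) + 2·(-12) + 2·(-7.25) + 2·(-4) + (-2.25)] = -27.8125.

-27.8125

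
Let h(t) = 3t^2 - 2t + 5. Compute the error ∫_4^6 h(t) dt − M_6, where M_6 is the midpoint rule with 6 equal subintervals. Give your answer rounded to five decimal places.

Exact integral: ∫_4^6 h(t) dt = 142.
M_6 ≈ 141.9444444.
Error ≈ 142 − 141.9444444 ≈ 0.05556.

0.05556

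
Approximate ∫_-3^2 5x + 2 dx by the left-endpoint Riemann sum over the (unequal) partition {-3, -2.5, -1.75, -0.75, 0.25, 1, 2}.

-13.4375

Subinterval widths: 0.5, 0.75, 1, 1, 0.75, 1.
Left endpoints: -3, -2.5, -1.75, -0.75, 0.25, 1.
f(-3) = -13, f(-2.5) = -10.5, f(-1.75) = -6.75, f(-0.75) = -1.75, f(0.25) = 3.25, f(1) = 7.
Sum = Σ Δx_i · f(x_i).
Sum = -13.4375.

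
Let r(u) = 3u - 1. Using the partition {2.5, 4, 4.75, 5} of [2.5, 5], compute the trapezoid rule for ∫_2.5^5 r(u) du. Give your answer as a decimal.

Subinterval widths: 1.5, 0.75, 0.25.
r(2.5) = 6.5, r(4) = 11, r(4.75) = 13.25, r(5) = 14.
On each subinterval the trapezoid contributes (Δu_i/2)·[r(u_{i-1}) + r(u_i)].
Sum = 25.625.

25.625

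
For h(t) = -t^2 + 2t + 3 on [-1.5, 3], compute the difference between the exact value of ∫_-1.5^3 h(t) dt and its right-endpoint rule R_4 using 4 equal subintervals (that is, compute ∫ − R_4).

Exact integral: ∫_-1.5^3 h(t) dt = 10.125.
R_4 = 10.44140625.
Error = 10.125 − 10.44140625 = -0.31640625.

-0.31640625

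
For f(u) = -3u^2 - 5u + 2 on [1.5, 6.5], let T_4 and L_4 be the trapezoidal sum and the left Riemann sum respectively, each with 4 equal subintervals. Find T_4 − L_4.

-90.625

T_4 = -365.15625.
L_4 = -274.53125.
T_4 − L_4 = -90.625.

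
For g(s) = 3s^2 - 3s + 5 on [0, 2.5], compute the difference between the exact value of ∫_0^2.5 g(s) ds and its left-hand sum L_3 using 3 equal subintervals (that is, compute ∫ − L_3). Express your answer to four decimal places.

Exact integral: ∫_0^2.5 g(s) ds = 18.75.
L_3 ≈ 14.930556.
Error ≈ 18.75 − 14.930556 ≈ 3.8194.

3.8194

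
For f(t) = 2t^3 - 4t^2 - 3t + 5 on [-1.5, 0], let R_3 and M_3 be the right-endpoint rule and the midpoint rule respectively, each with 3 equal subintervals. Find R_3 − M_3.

R_3 = 6.125.
M_3 = 4.109375.
R_3 − M_3 = 2.015625.

2.015625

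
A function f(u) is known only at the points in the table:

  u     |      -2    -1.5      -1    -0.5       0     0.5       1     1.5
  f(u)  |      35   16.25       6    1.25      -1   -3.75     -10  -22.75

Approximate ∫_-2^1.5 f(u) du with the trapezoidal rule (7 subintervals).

7.4375

Δu = 0.5.
T_7 = (0.5/2)·[35 + 2·16.25 + 2·6 + 2·1.25 + 2·(-1) + 2·(-3.75) + 2·(-10) + (-22.75)] = 7.4375.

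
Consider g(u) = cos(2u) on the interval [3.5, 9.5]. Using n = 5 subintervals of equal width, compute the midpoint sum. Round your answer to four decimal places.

-0.3265

Δu = (9.5 − 3.5)/5 = 1.2.
Midpoints: 4.1, 5.3, 6.5, 7.7, 8.9.
g(4.1) ≈ -0.3392, g(5.3) ≈ -0.3853, g(6.5) ≈ 0.9074, g(7.7) ≈ -0.9530, g(8.9) ≈ 0.4980.
Sum = Δu · [g(4.1) + g(5.3) + g(6.5) + g(7.7) + g(8.9)].
Sum ≈ -0.3265.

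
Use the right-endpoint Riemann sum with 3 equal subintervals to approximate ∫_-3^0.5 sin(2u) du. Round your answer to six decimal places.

0.432612

Δu = (0.5 − (-3))/3 = 7/6.
Right endpoints: -11/6, -2/3, 0.5.
f(-11/6) ≈ 0.501277, f(-2/3) ≈ -0.971938, f(0.5) ≈ 0.841471.
Sum = Δu · [f(-11/6) + f(-2/3) + f(0.5)].
Sum ≈ 0.432612.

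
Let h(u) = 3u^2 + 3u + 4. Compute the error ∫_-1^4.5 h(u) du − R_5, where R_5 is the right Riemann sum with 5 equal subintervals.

Exact integral: ∫_-1^4.5 h(u) du = 143.
R_5 = 187.165.
Error = 143 − 187.165 = -44.165.

-44.165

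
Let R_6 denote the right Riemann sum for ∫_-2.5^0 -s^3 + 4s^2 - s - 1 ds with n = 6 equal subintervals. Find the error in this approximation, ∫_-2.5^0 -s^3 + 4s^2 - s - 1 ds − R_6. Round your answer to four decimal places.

Exact integral: ∫_-2.5^0 f(s) ds ≈ 31.223958.
R_6 ≈ 22.800203.
Error ≈ 31.223958 − 22.800203 ≈ 8.4238.

8.4238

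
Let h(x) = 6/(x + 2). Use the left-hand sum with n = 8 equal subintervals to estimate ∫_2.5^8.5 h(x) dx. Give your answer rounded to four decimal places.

5.3808

Δx = (8.5 − 2.5)/8 = 0.75.
Left endpoints: 2.5, 3.25, 4, 4.75, 5.5, 6.25, 7, 7.75.
h(2.5) = 4/3, h(3.25) = 8/7, h(4) = 1, h(4.75) = 8/9, h(5.5) = 0.8, h(6.25) = 8/11, h(7) = 2/3, h(7.75) = 8/13.
Sum = Δx · [h(2.5) + h(3.25) + h(4) + ...].
Sum ≈ 5.3808.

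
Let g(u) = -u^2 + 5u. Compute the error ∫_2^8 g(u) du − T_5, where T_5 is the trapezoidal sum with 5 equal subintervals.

Exact integral: ∫_2^8 g(u) du = -18.
T_5 = -19.44.
Error = -18 − (-19.44) = 1.44.

1.44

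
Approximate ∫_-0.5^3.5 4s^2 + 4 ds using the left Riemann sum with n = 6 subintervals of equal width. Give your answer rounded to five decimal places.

58.51852

Δs = (3.5 − (-0.5))/6 = 2/3.
Left endpoints: -0.5, 1/6, 5/6, 1.5, 13/6, 17/6.
f(-0.5) = 5, f(1/6) = 37/9, f(5/6) = 61/9, f(1.5) = 13, f(13/6) = 205/9, f(17/6) = 325/9.
Sum = Δs · [f(-0.5) + f(1/6) + f(5/6) + ...].
Sum ≈ 58.51852.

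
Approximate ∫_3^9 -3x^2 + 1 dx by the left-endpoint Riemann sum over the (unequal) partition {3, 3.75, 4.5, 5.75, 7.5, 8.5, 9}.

Subinterval widths: 0.75, 0.75, 1.25, 1.75, 1, 0.5.
Left endpoints: 3, 3.75, 4.5, 5.75, 7.5, 8.5.
f(3) = -26, f(3.75) = -41.1875, f(4.5) = -59.75, f(5.75) = -98.1875, f(7.5) = -167.75, f(8.5) = -215.75.
Sum = Σ Δx_i · f(x_i).
Sum = -572.53125.

-572.53125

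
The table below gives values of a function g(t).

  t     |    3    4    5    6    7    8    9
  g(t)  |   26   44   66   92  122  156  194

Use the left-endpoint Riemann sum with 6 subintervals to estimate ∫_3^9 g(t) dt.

506

Δt = 1.
Sum = 1·[26 + 44 + 66 + 92 + 122 + 156] = 506.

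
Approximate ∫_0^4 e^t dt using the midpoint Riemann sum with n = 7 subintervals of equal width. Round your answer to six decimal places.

Δt = (4 − 0)/7 = 4/7.
Midpoints: 2/7, 6/7, 10/7, 2, 18/7, 22/7, 26/7.
f(2/7) ≈ 1.330712, f(6/7) ≈ 2.356418, f(10/7) ≈ 4.172734, f(2) ≈ 7.389056, f(18/7) ≈ 13.084503, f(22/7) ≈ 23.169972, f(26/7) ≈ 41.029270.
Sum = Δt · [f(2/7) + f(6/7) + f(10/7) + ...].
Sum ≈ 52.875809.

52.875809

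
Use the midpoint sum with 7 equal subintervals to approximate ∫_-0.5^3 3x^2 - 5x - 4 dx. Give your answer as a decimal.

Δx = (3 − (-0.5))/7 = 0.5.
Midpoints: -0.25, 0.25, 0.75, 1.25, 1.75, 2.25, 2.75.
f(-0.25) = -2.5625, f(0.25) = -5.0625, f(0.75) = -6.0625, f(1.25) = -5.5625, f(1.75) = -3.5625, f(2.25) = -0.0625, f(2.75) = 4.9375.
Sum = Δx · [f(-0.25) + f(0.25) + f(0.75) + ...].
Sum = -8.96875.

-8.96875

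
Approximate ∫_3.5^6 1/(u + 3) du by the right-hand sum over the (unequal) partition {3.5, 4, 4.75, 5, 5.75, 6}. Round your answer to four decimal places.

Subinterval widths: 0.5, 0.75, 0.25, 0.75, 0.25.
Right endpoints: 4, 4.75, 5, 5.75, 6.
f(4) = 1/7, f(4.75) = 4/31, f(5) = 0.125, f(5.75) = 4/35, f(6) = 1/9.
Sum = Σ Δu_i · f(u_i).
Sum ≈ 0.3129.

0.3129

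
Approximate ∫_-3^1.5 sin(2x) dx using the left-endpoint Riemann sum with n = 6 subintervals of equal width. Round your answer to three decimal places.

Δx = (1.5 − (-3))/6 = 0.75.
Left endpoints: -3, -2.25, -1.5, -0.75, 0, 0.75.
f(-3) ≈ 0.279, f(-2.25) ≈ 0.978, f(-1.5) ≈ -0.141, f(-0.75) ≈ -0.997, f(0) ≈ 0.000, f(0.75) ≈ 0.997.
Sum = Δx · [f(-3) + f(-2.25) + f(-1.5) + ...].
Sum ≈ 0.837.

0.837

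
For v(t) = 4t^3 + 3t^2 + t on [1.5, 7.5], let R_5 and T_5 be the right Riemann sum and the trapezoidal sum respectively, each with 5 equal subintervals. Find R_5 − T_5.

R_5 = 4791.78.
T_5 = 3686.58.
R_5 − T_5 = 1105.2.

1105.2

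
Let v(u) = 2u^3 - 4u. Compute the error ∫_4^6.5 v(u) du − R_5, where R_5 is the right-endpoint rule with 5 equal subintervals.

-106.09375

Exact integral: ∫_4^6.5 v(u) du = 712.03125.
R_5 = 818.125.
Error = 712.03125 − 818.125 = -106.09375.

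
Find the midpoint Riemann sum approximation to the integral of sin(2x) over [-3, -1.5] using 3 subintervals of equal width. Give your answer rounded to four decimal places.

Δx = (-1.5 − (-3))/3 = 0.5.
Midpoints: -2.75, -2.25, -1.75.
f(-2.75) ≈ 0.7055, f(-2.25) ≈ 0.9775, f(-1.75) ≈ 0.3508.
Sum = Δx · [f(-2.75) + f(-2.25) + f(-1.75)].
Sum ≈ 1.0169.

1.0169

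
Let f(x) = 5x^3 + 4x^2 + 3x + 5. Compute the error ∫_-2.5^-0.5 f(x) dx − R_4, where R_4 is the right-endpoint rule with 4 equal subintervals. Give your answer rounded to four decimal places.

-13.3333

Exact integral: ∫_-2.5^-0.5 f(x) dx ≈ -27.083333.
R_4 = -13.75.
Error ≈ -27.083333 − (-13.75) ≈ -13.3333.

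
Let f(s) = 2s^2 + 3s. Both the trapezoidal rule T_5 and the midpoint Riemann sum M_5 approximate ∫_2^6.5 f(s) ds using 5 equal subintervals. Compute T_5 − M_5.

T_5 = 236.34.
M_5 = 234.5175.
T_5 − M_5 = 1.8225.

1.8225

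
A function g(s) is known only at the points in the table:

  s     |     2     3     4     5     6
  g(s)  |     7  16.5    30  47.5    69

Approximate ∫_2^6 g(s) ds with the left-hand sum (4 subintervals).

Δs = 1.
Sum = 1·[7 + 16.5 + 30 + 47.5] = 101.

101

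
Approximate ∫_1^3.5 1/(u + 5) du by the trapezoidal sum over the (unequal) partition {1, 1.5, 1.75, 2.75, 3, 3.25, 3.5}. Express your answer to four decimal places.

Subinterval widths: 0.5, 0.25, 1, 0.25, 0.25, 0.25.
f(1) = 1/6, f(1.5) = 2/13, f(1.75) = 4/27, f(2.75) = 4/31, f(3) = 0.125, f(3.25) = 4/33, f(3.5) = 2/17.
On each subinterval the trapezoid contributes (Δu_i/2)·[f(u_{i-1}) + f(u_i)].
Sum ≈ 0.3489.

0.3489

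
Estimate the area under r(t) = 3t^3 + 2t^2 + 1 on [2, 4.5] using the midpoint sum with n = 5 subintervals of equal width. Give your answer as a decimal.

Δt = (4.5 − 2)/5 = 0.5.
Midpoints: 2.25, 2.75, 3.25, 3.75, 4.25.
r(2.25) = 45.296875, r(2.75) = 78.515625, r(3.25) = 125.109375, r(3.75) = 187.328125, r(4.25) = 267.421875.
Sum = Δt · [r(2.25) + r(2.75) + r(3.25) + r(3.75) + r(4.25)].
Sum = 351.8359375.

351.8359375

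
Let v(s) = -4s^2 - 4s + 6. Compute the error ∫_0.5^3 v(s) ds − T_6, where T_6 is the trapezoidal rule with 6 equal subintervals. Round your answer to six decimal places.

0.289352

Exact integral: ∫_0.5^3 v(s) ds ≈ -38.33333333.
T_6 ≈ -38.62268519.
Error ≈ -38.33333333 − (-38.62268519) ≈ 0.289352.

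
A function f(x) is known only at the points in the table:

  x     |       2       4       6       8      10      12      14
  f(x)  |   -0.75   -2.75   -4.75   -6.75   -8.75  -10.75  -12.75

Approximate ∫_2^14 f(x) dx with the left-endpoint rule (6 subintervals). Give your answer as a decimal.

-69

Δx = 2.
Sum = 2·[(-0.75) + (-2.75) + (-4.75) + (-6.75) + (-8.75) + (-10.75)] = -69.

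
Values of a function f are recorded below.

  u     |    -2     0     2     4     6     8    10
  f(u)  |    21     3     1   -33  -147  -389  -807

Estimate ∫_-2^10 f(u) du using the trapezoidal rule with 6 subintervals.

Δu = 2.
T_6 = (2/2)·[21 + 2·3 + 2·1 + 2·(-33) + 2·(-147) + 2·(-389) + (-807)] = -1916.

-1916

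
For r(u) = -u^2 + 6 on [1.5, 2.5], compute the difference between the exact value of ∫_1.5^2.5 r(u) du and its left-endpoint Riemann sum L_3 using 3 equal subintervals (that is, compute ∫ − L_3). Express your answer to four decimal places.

Exact integral: ∫_1.5^2.5 r(u) du ≈ 1.916667.
L_3 ≈ 2.564815.
Error ≈ 1.916667 − 2.564815 ≈ -0.6481.

-0.6481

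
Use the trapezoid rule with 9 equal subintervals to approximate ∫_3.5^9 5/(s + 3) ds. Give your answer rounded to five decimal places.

Δs = (9 − 3.5)/9 = 11/18.
f(3.5) = 10/13, f(37/9) = 0.703125, f(85/18) = 90/139, f(16/3) = 0.6, f(107/18) = 90/161, f(59/9) = 45/86, f(43/6) = 30/61, f(70/9) = 45/97, f(151/18) = 18/41, f(9) = 5/12.
T_9 = (Δs/2)·[f(s_0) + 2f(s_1) + ... + 2f(s_{8}) + f(s_9)].
Sum ≈ 3.06812.

3.06812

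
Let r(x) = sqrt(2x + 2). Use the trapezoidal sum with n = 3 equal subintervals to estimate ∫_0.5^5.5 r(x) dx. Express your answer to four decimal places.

13.8242

Δx = (5.5 − 0.5)/3 = 5/3.
r(0.5) ≈ 1.7321, r(13/6) ≈ 2.5166, r(23/6) ≈ 3.1091, r(5.5) ≈ 3.6056.
T_3 = (Δx/2)·[r(x_0) + 2r(x_1) + 2r(x_2) + r(x_3)].
Sum ≈ 13.8242.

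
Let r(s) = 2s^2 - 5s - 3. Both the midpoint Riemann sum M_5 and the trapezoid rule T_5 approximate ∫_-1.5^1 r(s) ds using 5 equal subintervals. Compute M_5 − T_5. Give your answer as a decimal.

M_5 = -1.5625.
T_5 = -1.25.
M_5 − T_5 = -0.3125.

-0.3125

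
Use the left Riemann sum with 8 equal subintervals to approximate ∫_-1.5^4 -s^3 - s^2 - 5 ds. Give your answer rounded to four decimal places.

-86.8640

Δs = (4 − (-1.5))/8 = 0.6875.
Left endpoints: -1.5, -0.8125, -0.125, 0.5625, 1.25, 1.9375, 2.625, 3.3125.
f(-1.5) = -3.875, f(-0.8125) = -20987/4096, f(-0.125) = -2567/512, f(0.5625) = -22505/4096, f(1.25) = -8.515625, f(1.9375) = -65647/4096, f(2.625) = -15349/512, f(3.3125) = -214301/4096.
Sum = Δs · [f(-1.5) + f(-0.8125) + f(-0.125) + ...].
Sum ≈ -86.8640.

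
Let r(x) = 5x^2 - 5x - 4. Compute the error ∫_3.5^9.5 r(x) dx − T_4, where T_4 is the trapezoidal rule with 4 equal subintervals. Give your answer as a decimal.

-11.25

Exact integral: ∫_3.5^9.5 r(x) dx = 1138.5.
T_4 = 1149.75.
Error = 1138.5 − 1149.75 = -11.25.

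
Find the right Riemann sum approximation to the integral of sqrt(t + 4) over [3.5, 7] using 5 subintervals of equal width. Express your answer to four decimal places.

Δt = (7 − 3.5)/5 = 0.7.
Right endpoints: 4.2, 4.9, 5.6, 6.3, 7.
f(4.2) ≈ 2.8636, f(4.9) ≈ 2.9833, f(5.6) ≈ 3.0984, f(6.3) ≈ 3.2094, f(7) ≈ 3.3166.
Sum = Δt · [f(4.2) + f(4.9) + f(5.6) + f(6.3) + f(7)].
Sum ≈ 10.8299.

10.8299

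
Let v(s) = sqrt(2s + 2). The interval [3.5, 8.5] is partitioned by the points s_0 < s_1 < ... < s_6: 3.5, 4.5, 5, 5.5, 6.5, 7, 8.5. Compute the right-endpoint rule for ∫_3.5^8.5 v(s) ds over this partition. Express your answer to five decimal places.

19.26278

Subinterval widths: 1, 0.5, 0.5, 1, 0.5, 1.5.
Right endpoints: 4.5, 5, 5.5, 6.5, 7, 8.5.
v(4.5) ≈ 3.31662, v(5) ≈ 3.46410, v(5.5) ≈ 3.60555, v(6.5) ≈ 3.87298, v(7) ≈ 4.00000, v(8.5) ≈ 4.35890.
Sum = Σ Δs_i · v(s_i).
Sum ≈ 19.26278.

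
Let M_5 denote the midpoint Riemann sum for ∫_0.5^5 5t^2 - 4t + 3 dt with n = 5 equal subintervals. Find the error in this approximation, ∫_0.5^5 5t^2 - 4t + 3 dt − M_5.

1.51875

Exact integral: ∫_0.5^5 f(t) dt = 172.125.
M_5 = 170.60625.
Error = 172.125 − 170.60625 = 1.51875.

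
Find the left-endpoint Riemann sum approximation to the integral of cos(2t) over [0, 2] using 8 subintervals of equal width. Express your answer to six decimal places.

-0.163779

Δt = (2 − 0)/8 = 0.25.
Left endpoints: 0, 0.25, 0.5, 0.75, 1, 1.25, 1.5, 1.75.
f(0) ≈ 1.000000, f(0.25) ≈ 0.877583, f(0.5) ≈ 0.540302, f(0.75) ≈ 0.070737, f(1) ≈ -0.416147, f(1.25) ≈ -0.801144, f(1.5) ≈ -0.989992, f(1.75) ≈ -0.936457.
Sum = Δt · [f(0) + f(0.25) + f(0.5) + ...].
Sum ≈ -0.163779.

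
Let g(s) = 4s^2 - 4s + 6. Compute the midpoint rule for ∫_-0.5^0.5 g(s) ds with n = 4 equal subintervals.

6.3125

Δs = (0.5 − (-0.5))/4 = 0.25.
Midpoints: -0.375, -0.125, 0.125, 0.375.
g(-0.375) = 8.0625, g(-0.125) = 6.5625, g(0.125) = 5.5625, g(0.375) = 5.0625.
Sum = Δs · [g(-0.375) + g(-0.125) + g(0.125) + g(0.375)].
Sum = 6.3125.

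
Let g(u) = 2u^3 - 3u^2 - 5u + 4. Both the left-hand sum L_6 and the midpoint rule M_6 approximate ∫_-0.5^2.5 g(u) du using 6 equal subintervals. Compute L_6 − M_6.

0.9375

L_6 = 1.5.
M_6 = 0.5625.
L_6 − M_6 = 0.9375.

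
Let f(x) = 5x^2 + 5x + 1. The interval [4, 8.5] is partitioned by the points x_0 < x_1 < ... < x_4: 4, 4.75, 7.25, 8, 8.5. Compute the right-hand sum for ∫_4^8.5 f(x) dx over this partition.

Subinterval widths: 0.75, 2.5, 0.75, 0.5.
Right endpoints: 4.75, 7.25, 8, 8.5.
f(4.75) = 137.5625, f(7.25) = 300.0625, f(8) = 361, f(8.5) = 404.75.
Sum = Σ Δx_i · f(x_i).
Sum = 1326.453125.

1326.453125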